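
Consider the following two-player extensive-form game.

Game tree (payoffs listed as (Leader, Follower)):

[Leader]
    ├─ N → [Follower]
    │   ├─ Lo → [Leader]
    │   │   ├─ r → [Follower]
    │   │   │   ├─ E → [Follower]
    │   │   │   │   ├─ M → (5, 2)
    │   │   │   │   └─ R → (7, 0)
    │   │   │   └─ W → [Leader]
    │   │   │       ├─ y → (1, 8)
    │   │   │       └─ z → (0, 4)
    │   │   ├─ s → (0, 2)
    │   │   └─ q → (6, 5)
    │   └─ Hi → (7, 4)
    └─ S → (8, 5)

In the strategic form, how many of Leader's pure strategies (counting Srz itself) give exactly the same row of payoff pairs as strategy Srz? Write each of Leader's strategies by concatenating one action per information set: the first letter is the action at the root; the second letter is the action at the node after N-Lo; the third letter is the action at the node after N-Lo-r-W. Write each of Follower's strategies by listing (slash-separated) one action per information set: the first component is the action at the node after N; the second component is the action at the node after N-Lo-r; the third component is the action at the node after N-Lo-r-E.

Row for Srz (columns Lo/E/M, Lo/E/R, Lo/W/M, Lo/W/R, Hi/E/M, Hi/E/R, Hi/W/M, Hi/W/R): (8,5) (8,5) (8,5) (8,5) (8,5) (8,5) (8,5) (8,5).
Under Srz, Leader's choice at the node after N-Lo and at the node after N-Lo-r-W can never be reached regardless of what Follower does, so varying those choices leaves every outcome unchanged.
Holding the reachable choices fixed and varying the unreachable ones freely already gives 3 × 2 = 6 equivalent strategies.
No other strategy reproduces this row, so those 6 are the full class: Sry, Srz, Ssy, Ssz, Sqy, Sqz.

6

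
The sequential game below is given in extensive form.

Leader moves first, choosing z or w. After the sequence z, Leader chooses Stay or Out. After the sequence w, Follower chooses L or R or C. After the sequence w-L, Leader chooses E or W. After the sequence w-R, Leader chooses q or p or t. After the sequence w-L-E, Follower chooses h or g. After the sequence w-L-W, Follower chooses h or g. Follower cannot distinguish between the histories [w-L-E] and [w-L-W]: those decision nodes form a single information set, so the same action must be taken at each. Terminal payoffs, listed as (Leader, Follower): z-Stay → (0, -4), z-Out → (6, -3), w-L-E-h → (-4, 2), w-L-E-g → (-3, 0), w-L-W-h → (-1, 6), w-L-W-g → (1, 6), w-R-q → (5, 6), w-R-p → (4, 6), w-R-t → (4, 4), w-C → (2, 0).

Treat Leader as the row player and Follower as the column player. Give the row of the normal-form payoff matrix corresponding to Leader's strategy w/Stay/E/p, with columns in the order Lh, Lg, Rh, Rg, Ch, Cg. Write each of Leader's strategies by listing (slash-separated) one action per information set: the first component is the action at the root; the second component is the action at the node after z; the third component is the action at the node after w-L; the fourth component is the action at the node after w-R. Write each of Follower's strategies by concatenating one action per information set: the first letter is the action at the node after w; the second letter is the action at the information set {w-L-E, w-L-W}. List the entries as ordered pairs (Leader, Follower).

vs Lh: Leader plays w → Follower plays L at [w] → Leader plays E at [w-L] → Follower plays h at [w-L-E] → (-4, 2)
vs Lg: Leader plays w → Follower plays L at [w] → Leader plays E at [w-L] → Follower plays g at [w-L-E] → (-3, 0)
vs Rh: Leader plays w → Follower plays R at [w] → Leader plays p at [w-R] → (4, 6)
vs Rg: Leader plays w → Follower plays R at [w] → Leader plays p at [w-R] → (4, 6)
vs Ch: Leader plays w → Follower plays C at [w] → (2, 0)
vs Cg: Leader plays w → Follower plays C at [w] → (2, 0)

(-4,2) (-3,0) (4,6) (4,6) (2,0) (2,0)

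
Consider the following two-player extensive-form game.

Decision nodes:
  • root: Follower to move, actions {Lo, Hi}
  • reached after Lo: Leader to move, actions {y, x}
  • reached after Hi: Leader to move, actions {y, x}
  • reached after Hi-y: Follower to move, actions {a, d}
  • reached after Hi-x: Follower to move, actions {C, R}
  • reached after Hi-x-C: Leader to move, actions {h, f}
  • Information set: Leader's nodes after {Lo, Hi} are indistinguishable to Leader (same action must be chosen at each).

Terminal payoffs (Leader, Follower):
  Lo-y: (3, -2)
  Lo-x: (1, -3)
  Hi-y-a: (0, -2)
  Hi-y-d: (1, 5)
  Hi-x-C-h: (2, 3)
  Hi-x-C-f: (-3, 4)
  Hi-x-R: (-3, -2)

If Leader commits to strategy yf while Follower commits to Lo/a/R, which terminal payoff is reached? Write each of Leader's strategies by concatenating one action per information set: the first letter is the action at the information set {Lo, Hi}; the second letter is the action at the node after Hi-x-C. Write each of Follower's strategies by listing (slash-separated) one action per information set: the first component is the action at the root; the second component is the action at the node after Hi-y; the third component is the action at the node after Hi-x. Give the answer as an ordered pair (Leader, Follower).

Trace the play path from the root:
  Follower plays Lo
  Leader plays y at [Lo]
→ terminal payoff (3, -2).
(Leader's choice at the node after Hi-x-C is never reached on this path, so it doesn't affect the outcome.)

(3, -2)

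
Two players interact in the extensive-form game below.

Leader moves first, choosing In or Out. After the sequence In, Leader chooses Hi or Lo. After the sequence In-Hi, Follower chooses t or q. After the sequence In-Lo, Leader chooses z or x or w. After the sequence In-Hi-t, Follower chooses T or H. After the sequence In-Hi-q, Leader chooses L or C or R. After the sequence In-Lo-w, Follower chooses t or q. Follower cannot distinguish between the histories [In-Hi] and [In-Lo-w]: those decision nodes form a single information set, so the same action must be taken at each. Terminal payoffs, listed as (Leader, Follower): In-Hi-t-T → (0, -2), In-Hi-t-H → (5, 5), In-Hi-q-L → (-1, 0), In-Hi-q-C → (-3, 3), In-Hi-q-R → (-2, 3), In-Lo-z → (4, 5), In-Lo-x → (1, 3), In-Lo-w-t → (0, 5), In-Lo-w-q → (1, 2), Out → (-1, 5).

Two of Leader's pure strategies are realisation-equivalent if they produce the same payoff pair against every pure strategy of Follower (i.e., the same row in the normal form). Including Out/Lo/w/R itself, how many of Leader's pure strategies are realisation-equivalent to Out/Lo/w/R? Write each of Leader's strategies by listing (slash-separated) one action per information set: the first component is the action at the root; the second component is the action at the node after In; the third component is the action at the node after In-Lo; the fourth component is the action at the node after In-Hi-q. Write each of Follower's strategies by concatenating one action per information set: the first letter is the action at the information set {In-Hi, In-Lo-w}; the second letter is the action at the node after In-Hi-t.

18

Row for Out/Lo/w/R (columns tT, tH, qT, qH): (-1,5) (-1,5) (-1,5) (-1,5).
Under Out/Lo/w/R, Leader's choice at the node after In and at the node after In-Lo and at the node after In-Hi-q can never be reached regardless of what Follower does, so varying those choices leaves every outcome unchanged.
Holding the reachable choices fixed and varying the unreachable ones freely already gives 2 × 3 × 3 = 18 equivalent strategies.
No other strategy reproduces this row, so those 18 are the full class: Out/Hi/z/L, Out/Hi/z/C, Out/Hi/z/R, Out/Hi/x/L, Out/Hi/x/C, Out/Hi/x/R, Out/Hi/w/L, Out/Hi/w/C, Out/Hi/w/R, Out/Lo/z/L, Out/Lo/z/C, Out/Lo/z/R, Out/Lo/x/L, Out/Lo/x/C, Out/Lo/x/R, Out/Lo/w/L, Out/Lo/w/C, Out/Lo/w/R.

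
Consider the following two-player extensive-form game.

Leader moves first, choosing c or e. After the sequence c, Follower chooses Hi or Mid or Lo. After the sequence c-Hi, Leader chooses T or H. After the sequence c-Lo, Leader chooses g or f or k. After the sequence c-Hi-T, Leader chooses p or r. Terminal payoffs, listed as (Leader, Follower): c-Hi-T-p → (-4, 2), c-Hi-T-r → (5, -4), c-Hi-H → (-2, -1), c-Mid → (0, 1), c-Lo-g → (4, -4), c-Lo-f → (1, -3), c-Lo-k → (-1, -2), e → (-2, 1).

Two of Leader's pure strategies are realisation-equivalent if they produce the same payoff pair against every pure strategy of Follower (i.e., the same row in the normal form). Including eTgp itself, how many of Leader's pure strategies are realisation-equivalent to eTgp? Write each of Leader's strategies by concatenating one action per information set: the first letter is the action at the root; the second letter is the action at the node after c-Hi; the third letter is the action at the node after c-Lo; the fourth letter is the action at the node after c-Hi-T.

12

Row for eTgp (columns Hi, Mid, Lo): (-2,1) (-2,1) (-2,1).
Under eTgp, Leader's choice at the node after c-Hi and at the node after c-Lo and at the node after c-Hi-T can never be reached regardless of what Follower does, so varying those choices leaves every outcome unchanged.
Holding the reachable choices fixed and varying the unreachable ones freely already gives 2 × 3 × 2 = 12 equivalent strategies.
No other strategy reproduces this row, so those 12 are the full class: eTgp, eTgr, eTfp, eTfr, eTkp, eTkr, eHgp, eHgr, eHfp, eHfr, eHkp, eHkr.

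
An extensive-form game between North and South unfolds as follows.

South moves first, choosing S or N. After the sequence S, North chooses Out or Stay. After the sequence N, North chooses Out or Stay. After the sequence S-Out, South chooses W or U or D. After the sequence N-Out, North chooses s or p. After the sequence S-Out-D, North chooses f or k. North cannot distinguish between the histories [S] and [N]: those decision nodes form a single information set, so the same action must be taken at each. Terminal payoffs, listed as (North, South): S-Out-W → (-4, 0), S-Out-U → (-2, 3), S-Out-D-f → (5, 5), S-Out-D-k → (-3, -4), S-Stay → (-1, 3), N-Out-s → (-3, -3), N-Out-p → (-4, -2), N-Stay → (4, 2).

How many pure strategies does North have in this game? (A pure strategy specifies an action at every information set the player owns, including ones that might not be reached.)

8

North owns the information set {S, N} with actions {Out, Stay} — two choices.
North owns the node after N-Out with actions {s, p} — two choices.
North owns the node after S-Out-D with actions {f, k} — two choices.
A pure strategy fixes one action at each information set independently, so the count is the product 2 × 2 × 2 = 8.
(For reference, South has 6 pure strategies, giving a 8×6 normal-form matrix.)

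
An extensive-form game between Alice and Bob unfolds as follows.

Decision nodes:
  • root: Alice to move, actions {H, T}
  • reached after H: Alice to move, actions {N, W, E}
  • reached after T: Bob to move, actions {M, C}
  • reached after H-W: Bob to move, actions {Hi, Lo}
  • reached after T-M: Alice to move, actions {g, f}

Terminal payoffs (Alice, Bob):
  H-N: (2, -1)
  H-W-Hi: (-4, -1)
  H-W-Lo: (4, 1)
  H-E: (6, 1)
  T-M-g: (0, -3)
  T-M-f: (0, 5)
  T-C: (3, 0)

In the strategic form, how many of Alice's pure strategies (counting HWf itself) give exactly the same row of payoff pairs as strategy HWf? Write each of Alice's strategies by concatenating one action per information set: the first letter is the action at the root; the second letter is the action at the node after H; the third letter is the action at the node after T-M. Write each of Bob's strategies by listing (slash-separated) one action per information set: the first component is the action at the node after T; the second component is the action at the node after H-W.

Row for HWf (columns M/Hi, M/Lo, C/Hi, C/Lo): (-4,-1) (4,1) (-4,-1) (4,1).
Under HWf, Alice's choice at the node after T-M can never be reached regardless of what Bob does, so varying those choices leaves every outcome unchanged.
Holding the reachable choices fixed and varying the unreachable one freely already gives 2 equivalent strategies.
No other strategy reproduces this row, so those 2 are the full class: HWg, HWf.

2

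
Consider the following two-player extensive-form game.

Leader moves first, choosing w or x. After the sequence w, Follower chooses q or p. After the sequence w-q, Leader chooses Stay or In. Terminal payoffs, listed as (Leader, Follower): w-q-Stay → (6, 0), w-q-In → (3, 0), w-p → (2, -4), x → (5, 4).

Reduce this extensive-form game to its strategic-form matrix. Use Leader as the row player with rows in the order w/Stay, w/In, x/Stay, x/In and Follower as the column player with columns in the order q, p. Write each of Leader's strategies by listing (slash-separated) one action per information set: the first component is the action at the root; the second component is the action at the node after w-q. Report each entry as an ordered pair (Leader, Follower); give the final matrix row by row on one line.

              q        p
w/Stay    (6,0)   (2,-4)
  w/In    (3,0)   (2,-4)
x/Stay    (5,4)    (5,4)
  x/In    (5,4)    (5,4)

w/Stay: (6,0) (2,-4) | w/In: (3,0) (2,-4) | x/Stay: (5,4) (5,4) | x/In: (5,4) (5,4)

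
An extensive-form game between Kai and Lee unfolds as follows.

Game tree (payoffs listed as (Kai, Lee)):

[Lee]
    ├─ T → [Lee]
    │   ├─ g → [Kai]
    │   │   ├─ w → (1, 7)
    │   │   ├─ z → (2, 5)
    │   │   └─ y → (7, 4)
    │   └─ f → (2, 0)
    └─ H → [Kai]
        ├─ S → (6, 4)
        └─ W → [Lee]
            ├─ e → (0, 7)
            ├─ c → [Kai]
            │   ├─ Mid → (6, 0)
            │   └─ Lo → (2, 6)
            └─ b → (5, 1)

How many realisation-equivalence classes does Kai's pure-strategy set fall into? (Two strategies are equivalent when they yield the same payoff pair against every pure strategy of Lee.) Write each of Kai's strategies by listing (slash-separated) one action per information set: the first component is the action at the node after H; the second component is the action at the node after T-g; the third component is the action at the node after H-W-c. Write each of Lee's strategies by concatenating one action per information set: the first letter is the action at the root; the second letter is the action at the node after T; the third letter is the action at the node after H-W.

9

Kai has 12 pure strategies: S/w/Mid, S/w/Lo, S/z/Mid, S/z/Lo, S/y/Mid, S/y/Lo, W/w/Mid, W/w/Lo, W/z/Mid, W/z/Lo, W/y/Mid, W/y/Lo. Columns: Tge, Tgc, Tgb, Tfe, Tfc, Tfb, Hge, Hgc, Hgb, Hfe, Hfc, Hfb.
{S/w/Mid, S/w/Lo} → row (1,7) (1,7) (1,7) (2,0) (2,0) (2,0) (6,4) (6,4) (6,4) (6,4) (6,4) (6,4)
{S/z/Mid, S/z/Lo} → row (2,5) (2,5) (2,5) (2,0) (2,0) (2,0) (6,4) (6,4) (6,4) (6,4) (6,4) (6,4)
{S/y/Mid, S/y/Lo} → row (7,4) (7,4) (7,4) (2,0) (2,0) (2,0) (6,4) (6,4) (6,4) (6,4) (6,4) (6,4)
{W/w/Mid} → row (1,7) (1,7) (1,7) (2,0) (2,0) (2,0) (0,7) (6,0) (5,1) (0,7) (6,0) (5,1)
{W/w/Lo} → row (1,7) (1,7) (1,7) (2,0) (2,0) (2,0) (0,7) (2,6) (5,1) (0,7) (2,6) (5,1)
{W/z/Mid} → row (2,5) (2,5) (2,5) (2,0) (2,0) (2,0) (0,7) (6,0) (5,1) (0,7) (6,0) (5,1)
{W/z/Lo} → row (2,5) (2,5) (2,5) (2,0) (2,0) (2,0) (0,7) (2,6) (5,1) (0,7) (2,6) (5,1)
{W/y/Mid} → row (7,4) (7,4) (7,4) (2,0) (2,0) (2,0) (0,7) (6,0) (5,1) (0,7) (6,0) (5,1)
{W/y/Lo} → row (7,4) (7,4) (7,4) (2,0) (2,0) (2,0) (0,7) (2,6) (5,1) (0,7) (2,6) (5,1)
That's 9 distinct rows out of 12 strategies.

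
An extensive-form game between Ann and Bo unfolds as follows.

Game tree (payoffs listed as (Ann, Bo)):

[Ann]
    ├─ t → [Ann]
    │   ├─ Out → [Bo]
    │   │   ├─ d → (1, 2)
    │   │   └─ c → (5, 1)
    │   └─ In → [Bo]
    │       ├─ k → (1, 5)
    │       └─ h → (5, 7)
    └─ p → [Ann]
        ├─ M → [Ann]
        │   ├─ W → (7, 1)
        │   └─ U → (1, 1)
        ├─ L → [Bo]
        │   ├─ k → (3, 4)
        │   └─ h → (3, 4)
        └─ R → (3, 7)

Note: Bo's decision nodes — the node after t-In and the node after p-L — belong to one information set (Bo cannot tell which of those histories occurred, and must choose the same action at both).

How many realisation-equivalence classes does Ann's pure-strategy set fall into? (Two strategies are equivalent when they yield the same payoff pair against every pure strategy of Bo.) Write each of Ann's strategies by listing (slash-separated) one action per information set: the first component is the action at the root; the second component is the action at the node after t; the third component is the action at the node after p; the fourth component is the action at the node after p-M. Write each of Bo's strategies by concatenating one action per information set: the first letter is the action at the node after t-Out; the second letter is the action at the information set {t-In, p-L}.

Ann has 24 pure strategies: t/Out/M/W, t/Out/M/U, t/Out/L/W, t/Out/L/U, t/Out/R/W, t/Out/R/U, t/In/M/W, t/In/M/U, t/In/L/W, t/In/L/U, t/In/R/W, t/In/R/U, p/Out/M/W, p/Out/M/U, p/Out/L/W, p/Out/L/U, p/Out/R/W, p/Out/R/U, p/In/M/W, p/In/M/U, p/In/L/W, p/In/L/U, p/In/R/W, p/In/R/U. Columns: dk, dh, ck, ch.
{t/Out/M/W, t/Out/M/U, t/Out/L/W, t/Out/L/U, t/Out/R/W, t/Out/R/U} → row (1,2) (1,2) (5,1) (5,1)
{t/In/M/W, t/In/M/U, t/In/L/W, t/In/L/U, t/In/R/W, t/In/R/U} → row (1,5) (5,7) (1,5) (5,7)
{p/Out/M/W, p/In/M/W} → row (7,1) (7,1) (7,1) (7,1)
{p/Out/M/U, p/In/M/U} → row (1,1) (1,1) (1,1) (1,1)
{p/Out/L/W, p/Out/L/U, p/In/L/W, p/In/L/U} → row (3,4) (3,4) (3,4) (3,4)
{p/Out/R/W, p/Out/R/U, p/In/R/W, p/In/R/U} → row (3,7) (3,7) (3,7) (3,7)
That's 6 distinct rows out of 24 strategies.

6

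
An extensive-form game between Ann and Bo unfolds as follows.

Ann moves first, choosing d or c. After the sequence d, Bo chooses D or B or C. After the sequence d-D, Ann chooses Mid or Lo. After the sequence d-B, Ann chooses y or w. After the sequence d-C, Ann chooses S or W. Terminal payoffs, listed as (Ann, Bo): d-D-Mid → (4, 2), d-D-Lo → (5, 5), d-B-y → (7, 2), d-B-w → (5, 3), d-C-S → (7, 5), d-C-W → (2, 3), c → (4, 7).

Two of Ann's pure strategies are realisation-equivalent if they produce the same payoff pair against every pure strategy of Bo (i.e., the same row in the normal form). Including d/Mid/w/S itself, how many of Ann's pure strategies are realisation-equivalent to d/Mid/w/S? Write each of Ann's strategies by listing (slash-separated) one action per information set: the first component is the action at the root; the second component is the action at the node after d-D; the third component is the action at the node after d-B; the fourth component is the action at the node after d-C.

Row for d/Mid/w/S (columns D, B, C): (4,2) (5,3) (7,5).
Every one of Ann's information sets is on the play path for some reply by Bo when Ann follows d/Mid/w/S.
Changing the action at any of them therefore changes at least one column, so only d/Mid/w/S itself gives this row.

1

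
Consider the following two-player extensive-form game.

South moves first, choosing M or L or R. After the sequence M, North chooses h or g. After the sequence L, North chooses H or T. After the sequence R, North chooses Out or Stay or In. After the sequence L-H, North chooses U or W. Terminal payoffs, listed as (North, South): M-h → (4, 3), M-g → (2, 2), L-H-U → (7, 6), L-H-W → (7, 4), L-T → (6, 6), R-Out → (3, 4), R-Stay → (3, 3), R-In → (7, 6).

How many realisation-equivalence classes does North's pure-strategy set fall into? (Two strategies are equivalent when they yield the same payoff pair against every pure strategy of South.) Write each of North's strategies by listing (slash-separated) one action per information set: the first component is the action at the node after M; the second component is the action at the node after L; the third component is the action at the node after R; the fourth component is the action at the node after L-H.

North has 24 pure strategies: h/H/Out/U, h/H/Out/W, h/H/Stay/U, h/H/Stay/W, h/H/In/U, h/H/In/W, h/T/Out/U, h/T/Out/W, h/T/Stay/U, h/T/Stay/W, h/T/In/U, h/T/In/W, g/H/Out/U, g/H/Out/W, g/H/Stay/U, g/H/Stay/W, g/H/In/U, g/H/In/W, g/T/Out/U, g/T/Out/W, g/T/Stay/U, g/T/Stay/W, g/T/In/U, g/T/In/W. Columns: M, L, R.
{h/H/Out/U} → row (4,3) (7,6) (3,4)
{h/H/Out/W} → row (4,3) (7,4) (3,4)
{h/H/Stay/U} → row (4,3) (7,6) (3,3)
{h/H/Stay/W} → row (4,3) (7,4) (3,3)
{h/H/In/U} → row (4,3) (7,6) (7,6)
{h/H/In/W} → row (4,3) (7,4) (7,6)
{h/T/Out/U, h/T/Out/W} → row (4,3) (6,6) (3,4)
{h/T/Stay/U, h/T/Stay/W} → row (4,3) (6,6) (3,3)
{h/T/In/U, h/T/In/W} → row (4,3) (6,6) (7,6)
{g/H/Out/U} → row (2,2) (7,6) (3,4)
{g/H/Out/W} → row (2,2) (7,4) (3,4)
{g/H/Stay/U} → row (2,2) (7,6) (3,3)
{g/H/Stay/W} → row (2,2) (7,4) (3,3)
{g/H/In/U} → row (2,2) (7,6) (7,6)
{g/H/In/W} → row (2,2) (7,4) (7,6)
{g/T/Out/U, g/T/Out/W} → row (2,2) (6,6) (3,4)
{g/T/Stay/U, g/T/Stay/W} → row (2,2) (6,6) (3,3)
{g/T/In/U, g/T/In/W} → row (2,2) (6,6) (7,6)
That's 18 distinct rows out of 24 strategies.

18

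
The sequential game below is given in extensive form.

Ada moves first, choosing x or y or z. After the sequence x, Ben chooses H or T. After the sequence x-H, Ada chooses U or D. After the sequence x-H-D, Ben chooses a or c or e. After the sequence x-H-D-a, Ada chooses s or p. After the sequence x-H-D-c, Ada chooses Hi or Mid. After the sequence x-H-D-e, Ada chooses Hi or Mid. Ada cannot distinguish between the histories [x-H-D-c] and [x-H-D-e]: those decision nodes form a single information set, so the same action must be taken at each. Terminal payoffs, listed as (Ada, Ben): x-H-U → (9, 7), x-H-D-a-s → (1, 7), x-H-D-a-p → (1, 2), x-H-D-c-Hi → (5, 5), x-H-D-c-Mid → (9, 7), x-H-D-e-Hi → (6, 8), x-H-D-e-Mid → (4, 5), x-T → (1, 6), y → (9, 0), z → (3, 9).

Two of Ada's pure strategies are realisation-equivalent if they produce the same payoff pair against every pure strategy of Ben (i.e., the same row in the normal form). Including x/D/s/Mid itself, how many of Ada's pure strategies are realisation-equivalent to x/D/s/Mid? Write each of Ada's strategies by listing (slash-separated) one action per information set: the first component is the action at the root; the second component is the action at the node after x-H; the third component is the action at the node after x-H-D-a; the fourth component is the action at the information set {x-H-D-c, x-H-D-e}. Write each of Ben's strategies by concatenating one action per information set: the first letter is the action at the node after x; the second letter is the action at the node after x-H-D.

Row for x/D/s/Mid (columns Ha, Hc, He, Ta, Tc, Te): (1,7) (9,7) (4,5) (1,6) (1,6) (1,6).
Every one of Ada's information sets is on the play path for some reply by Ben when Ada follows x/D/s/Mid.
Changing the action at any of them therefore changes at least one column, so only x/D/s/Mid itself gives this row.

1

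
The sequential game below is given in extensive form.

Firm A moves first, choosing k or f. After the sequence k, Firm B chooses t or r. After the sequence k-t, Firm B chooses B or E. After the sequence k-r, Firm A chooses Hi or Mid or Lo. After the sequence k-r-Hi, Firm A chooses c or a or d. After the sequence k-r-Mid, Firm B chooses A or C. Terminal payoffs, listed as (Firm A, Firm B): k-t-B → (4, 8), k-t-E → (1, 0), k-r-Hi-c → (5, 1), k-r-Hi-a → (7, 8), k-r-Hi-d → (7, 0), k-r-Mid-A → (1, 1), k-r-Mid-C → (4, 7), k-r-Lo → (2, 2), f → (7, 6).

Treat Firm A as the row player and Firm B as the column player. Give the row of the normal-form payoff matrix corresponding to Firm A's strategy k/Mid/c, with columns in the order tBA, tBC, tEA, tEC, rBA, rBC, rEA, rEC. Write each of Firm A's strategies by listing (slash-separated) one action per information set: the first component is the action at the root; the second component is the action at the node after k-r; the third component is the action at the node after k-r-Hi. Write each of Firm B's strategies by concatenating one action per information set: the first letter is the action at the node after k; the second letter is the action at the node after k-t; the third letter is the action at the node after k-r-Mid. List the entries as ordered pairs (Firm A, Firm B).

vs tBA: Firm A plays k → Firm B plays t at [k] → Firm B plays B at [k-t] → (4, 8)
vs tBC: Firm A plays k → Firm B plays t at [k] → Firm B plays B at [k-t] → (4, 8)
vs tEA: Firm A plays k → Firm B plays t at [k] → Firm B plays E at [k-t] → (1, 0)
vs tEC: Firm A plays k → Firm B plays t at [k] → Firm B plays E at [k-t] → (1, 0)
vs rBA: Firm A plays k → Firm B plays r at [k] → Firm A plays Mid at [k-r] → Firm B plays A at [k-r-Mid] → (1, 1)
vs rBC: Firm A plays k → Firm B plays r at [k] → Firm A plays Mid at [k-r] → Firm B plays C at [k-r-Mid] → (4, 7)
vs rEA: Firm A plays k → Firm B plays r at [k] → Firm A plays Mid at [k-r] → Firm B plays A at [k-r-Mid] → (1, 1)
vs rEC: Firm A plays k → Firm B plays r at [k] → Firm A plays Mid at [k-r] → Firm B plays C at [k-r-Mid] → (4, 7)

(4,8) (4,8) (1,0) (1,0) (1,1) (4,7) (1,1) (4,7)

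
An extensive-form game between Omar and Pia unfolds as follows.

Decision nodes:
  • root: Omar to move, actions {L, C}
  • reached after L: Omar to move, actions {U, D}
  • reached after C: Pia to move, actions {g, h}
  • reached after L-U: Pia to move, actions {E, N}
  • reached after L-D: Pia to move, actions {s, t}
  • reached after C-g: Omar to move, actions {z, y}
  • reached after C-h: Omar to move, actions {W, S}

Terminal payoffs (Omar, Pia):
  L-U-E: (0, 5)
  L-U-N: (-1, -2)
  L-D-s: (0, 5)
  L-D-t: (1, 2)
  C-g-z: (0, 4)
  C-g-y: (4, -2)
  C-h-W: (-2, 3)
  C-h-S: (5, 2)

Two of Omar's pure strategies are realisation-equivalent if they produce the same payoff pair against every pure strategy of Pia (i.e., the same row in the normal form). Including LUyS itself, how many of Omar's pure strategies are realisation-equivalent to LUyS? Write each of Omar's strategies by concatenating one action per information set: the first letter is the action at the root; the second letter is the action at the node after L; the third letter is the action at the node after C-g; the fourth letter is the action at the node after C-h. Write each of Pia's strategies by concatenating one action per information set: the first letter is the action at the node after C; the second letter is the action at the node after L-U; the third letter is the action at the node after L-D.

Row for LUyS (columns gEs, gEt, gNs, gNt, hEs, hEt, hNs, hNt): (0,5) (0,5) (-1,-2) (-1,-2) (0,5) (0,5) (-1,-2) (-1,-2).
Under LUyS, Omar's choice at the node after C-g and at the node after C-h can never be reached regardless of what Pia does, so varying those choices leaves every outcome unchanged.
Holding the reachable choices fixed and varying the unreachable ones freely already gives 2 × 2 = 4 equivalent strategies.
No other strategy reproduces this row, so those 4 are the full class: LUzW, LUzS, LUyW, LUyS.

4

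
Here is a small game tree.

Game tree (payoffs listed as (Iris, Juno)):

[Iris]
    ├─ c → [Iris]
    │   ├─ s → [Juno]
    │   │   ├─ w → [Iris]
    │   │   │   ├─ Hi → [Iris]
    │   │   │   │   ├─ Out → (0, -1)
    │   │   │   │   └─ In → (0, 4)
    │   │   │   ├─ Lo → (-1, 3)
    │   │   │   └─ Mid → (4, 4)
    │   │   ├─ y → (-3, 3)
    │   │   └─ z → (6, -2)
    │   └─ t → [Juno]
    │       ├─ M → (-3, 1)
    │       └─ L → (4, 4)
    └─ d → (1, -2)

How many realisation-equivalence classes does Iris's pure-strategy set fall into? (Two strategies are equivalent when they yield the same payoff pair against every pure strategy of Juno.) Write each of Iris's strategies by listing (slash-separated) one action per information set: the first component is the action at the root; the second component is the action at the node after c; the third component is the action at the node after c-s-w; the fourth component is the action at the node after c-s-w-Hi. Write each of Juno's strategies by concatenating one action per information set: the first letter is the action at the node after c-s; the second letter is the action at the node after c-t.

Iris has 24 pure strategies: c/s/Hi/Out, c/s/Hi/In, c/s/Lo/Out, c/s/Lo/In, c/s/Mid/Out, c/s/Mid/In, c/t/Hi/Out, c/t/Hi/In, c/t/Lo/Out, c/t/Lo/In, c/t/Mid/Out, c/t/Mid/In, d/s/Hi/Out, d/s/Hi/In, d/s/Lo/Out, d/s/Lo/In, d/s/Mid/Out, d/s/Mid/In, d/t/Hi/Out, d/t/Hi/In, d/t/Lo/Out, d/t/Lo/In, d/t/Mid/Out, d/t/Mid/In. Columns: wM, wL, yM, yL, zM, zL.
{c/s/Hi/Out} → row (0,-1) (0,-1) (-3,3) (-3,3) (6,-2) (6,-2)
{c/s/Hi/In} → row (0,4) (0,4) (-3,3) (-3,3) (6,-2) (6,-2)
{c/s/Lo/Out, c/s/Lo/In} → row (-1,3) (-1,3) (-3,3) (-3,3) (6,-2) (6,-2)
{c/s/Mid/Out, c/s/Mid/In} → row (4,4) (4,4) (-3,3) (-3,3) (6,-2) (6,-2)
{c/t/Hi/Out, c/t/Hi/In, c/t/Lo/Out, c/t/Lo/In, c/t/Mid/Out, c/t/Mid/In} → row (-3,1) (4,4) (-3,1) (4,4) (-3,1) (4,4)
{d/s/Hi/Out, d/s/Hi/In, d/s/Lo/Out, d/s/Lo/In, d/s/Mid/Out, d/s/Mid/In, d/t/Hi/Out, d/t/Hi/In, d/t/Lo/Out, d/t/Lo/In, d/t/Mid/Out, d/t/Mid/In} → row (1,-2) (1,-2) (1,-2) (1,-2) (1,-2) (1,-2)
That's 6 distinct rows out of 24 strategies.

6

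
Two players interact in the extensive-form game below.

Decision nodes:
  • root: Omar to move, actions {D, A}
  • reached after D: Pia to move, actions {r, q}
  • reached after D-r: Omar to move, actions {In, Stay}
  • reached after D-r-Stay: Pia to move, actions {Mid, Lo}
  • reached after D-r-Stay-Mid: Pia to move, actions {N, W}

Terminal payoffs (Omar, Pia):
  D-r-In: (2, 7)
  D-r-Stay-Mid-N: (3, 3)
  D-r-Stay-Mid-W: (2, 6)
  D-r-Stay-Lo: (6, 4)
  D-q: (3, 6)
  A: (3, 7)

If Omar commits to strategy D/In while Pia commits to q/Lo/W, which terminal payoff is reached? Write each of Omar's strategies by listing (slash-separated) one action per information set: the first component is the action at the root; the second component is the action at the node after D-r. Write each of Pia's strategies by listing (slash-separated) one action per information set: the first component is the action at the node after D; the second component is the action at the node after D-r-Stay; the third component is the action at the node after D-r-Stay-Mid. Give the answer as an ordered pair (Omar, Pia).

(3, 6)

Trace the play path from the root:
  Omar plays D
  Pia plays q at [D]
→ terminal payoff (3, 6).
(Omar's choice at the node after D-r is never reached on this path, so it doesn't affect the outcome.)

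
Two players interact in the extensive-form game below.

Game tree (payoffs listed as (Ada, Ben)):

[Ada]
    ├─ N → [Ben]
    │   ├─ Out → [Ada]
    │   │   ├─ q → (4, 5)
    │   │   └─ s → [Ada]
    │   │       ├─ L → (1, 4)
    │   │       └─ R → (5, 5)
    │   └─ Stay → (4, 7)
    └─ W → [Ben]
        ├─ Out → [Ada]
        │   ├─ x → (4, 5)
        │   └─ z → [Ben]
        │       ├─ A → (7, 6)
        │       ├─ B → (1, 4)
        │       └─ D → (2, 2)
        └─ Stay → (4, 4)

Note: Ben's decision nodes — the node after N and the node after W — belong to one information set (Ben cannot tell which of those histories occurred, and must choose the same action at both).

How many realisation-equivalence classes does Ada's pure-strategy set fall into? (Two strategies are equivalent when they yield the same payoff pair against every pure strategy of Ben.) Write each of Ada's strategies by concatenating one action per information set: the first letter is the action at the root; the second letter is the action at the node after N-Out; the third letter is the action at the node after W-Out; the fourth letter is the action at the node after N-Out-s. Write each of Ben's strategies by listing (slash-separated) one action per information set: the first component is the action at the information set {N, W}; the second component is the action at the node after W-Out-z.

Ada has 16 pure strategies: NqxL, NqxR, NqzL, NqzR, NsxL, NsxR, NszL, NszR, WqxL, WqxR, WqzL, WqzR, WsxL, WsxR, WszL, WszR. Columns: Out/A, Out/B, Out/D, Stay/A, Stay/B, Stay/D.
{NqxL, NqxR, NqzL, NqzR} → row (4,5) (4,5) (4,5) (4,7) (4,7) (4,7)
{NsxL, NszL} → row (1,4) (1,4) (1,4) (4,7) (4,7) (4,7)
{NsxR, NszR} → row (5,5) (5,5) (5,5) (4,7) (4,7) (4,7)
{WqxL, WqxR, WsxL, WsxR} → row (4,5) (4,5) (4,5) (4,4) (4,4) (4,4)
{WqzL, WqzR, WszL, WszR} → row (7,6) (1,4) (2,2) (4,4) (4,4) (4,4)
That's 5 distinct rows out of 16 strategies.

5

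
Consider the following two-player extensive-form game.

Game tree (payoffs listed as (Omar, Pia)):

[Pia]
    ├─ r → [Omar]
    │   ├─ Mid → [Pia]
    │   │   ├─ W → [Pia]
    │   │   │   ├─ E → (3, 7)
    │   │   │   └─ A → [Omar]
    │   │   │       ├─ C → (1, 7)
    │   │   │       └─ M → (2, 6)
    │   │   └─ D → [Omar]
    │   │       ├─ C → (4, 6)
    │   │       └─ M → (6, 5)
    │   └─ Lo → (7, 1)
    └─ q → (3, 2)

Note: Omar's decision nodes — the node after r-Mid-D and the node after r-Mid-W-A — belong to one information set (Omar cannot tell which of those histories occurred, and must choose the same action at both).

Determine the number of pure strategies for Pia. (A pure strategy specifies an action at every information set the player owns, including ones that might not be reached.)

8

Pia owns the root with actions {r, q} — two choices.
Pia owns the node after r-Mid with actions {W, D} — two choices.
Pia owns the node after r-Mid-W with actions {E, A} — two choices.
A pure strategy fixes one action at each information set independently, so the count is the product 2 × 2 × 2 = 8.
(For reference, Omar has 4 pure strategies, giving a 8×4 normal-form matrix.)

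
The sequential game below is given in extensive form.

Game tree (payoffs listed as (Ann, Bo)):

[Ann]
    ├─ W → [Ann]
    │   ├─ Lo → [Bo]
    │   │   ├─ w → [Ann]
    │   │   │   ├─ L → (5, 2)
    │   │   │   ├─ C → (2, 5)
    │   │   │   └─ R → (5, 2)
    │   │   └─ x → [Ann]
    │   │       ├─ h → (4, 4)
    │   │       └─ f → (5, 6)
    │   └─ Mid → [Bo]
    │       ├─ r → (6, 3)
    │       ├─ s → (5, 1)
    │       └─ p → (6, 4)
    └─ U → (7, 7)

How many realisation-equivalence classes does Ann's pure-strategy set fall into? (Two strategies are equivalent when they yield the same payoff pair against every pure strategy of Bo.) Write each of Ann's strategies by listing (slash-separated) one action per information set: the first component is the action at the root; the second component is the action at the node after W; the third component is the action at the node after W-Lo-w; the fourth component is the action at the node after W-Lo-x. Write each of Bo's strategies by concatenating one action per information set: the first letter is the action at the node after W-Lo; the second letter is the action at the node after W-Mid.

Ann has 24 pure strategies: W/Lo/L/h, W/Lo/L/f, W/Lo/C/h, W/Lo/C/f, W/Lo/R/h, W/Lo/R/f, W/Mid/L/h, W/Mid/L/f, W/Mid/C/h, W/Mid/C/f, W/Mid/R/h, W/Mid/R/f, U/Lo/L/h, U/Lo/L/f, U/Lo/C/h, U/Lo/C/f, U/Lo/R/h, U/Lo/R/f, U/Mid/L/h, U/Mid/L/f, U/Mid/C/h, U/Mid/C/f, U/Mid/R/h, U/Mid/R/f. Columns: wr, ws, wp, xr, xs, xp.
{W/Lo/L/h, W/Lo/R/h} → row (5,2) (5,2) (5,2) (4,4) (4,4) (4,4)
{W/Lo/L/f, W/Lo/R/f} → row (5,2) (5,2) (5,2) (5,6) (5,6) (5,6)
{W/Lo/C/h} → row (2,5) (2,5) (2,5) (4,4) (4,4) (4,4)
{W/Lo/C/f} → row (2,5) (2,5) (2,5) (5,6) (5,6) (5,6)
{W/Mid/L/h, W/Mid/L/f, W/Mid/C/h, W/Mid/C/f, W/Mid/R/h, W/Mid/R/f} → row (6,3) (5,1) (6,4) (6,3) (5,1) (6,4)
{U/Lo/L/h, U/Lo/L/f, U/Lo/C/h, U/Lo/C/f, U/Lo/R/h, U/Lo/R/f, U/Mid/L/h, U/Mid/L/f, U/Mid/C/h, U/Mid/C/f, U/Mid/R/h, U/Mid/R/f} → row (7,7) (7,7) (7,7) (7,7) (7,7) (7,7)
That's 6 distinct rows out of 24 strategies.

6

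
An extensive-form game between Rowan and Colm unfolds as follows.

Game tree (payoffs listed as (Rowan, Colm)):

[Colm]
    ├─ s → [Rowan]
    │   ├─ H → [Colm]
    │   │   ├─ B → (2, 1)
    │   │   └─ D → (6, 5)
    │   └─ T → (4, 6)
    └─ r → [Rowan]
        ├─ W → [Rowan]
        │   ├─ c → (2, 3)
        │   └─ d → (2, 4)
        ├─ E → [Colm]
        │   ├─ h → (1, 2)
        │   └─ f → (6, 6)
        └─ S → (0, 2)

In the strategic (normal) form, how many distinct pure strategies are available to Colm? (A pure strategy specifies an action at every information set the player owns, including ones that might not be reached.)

8

Colm owns the root with actions {s, r} — two choices.
Colm owns the node after s-H with actions {B, D} — two choices.
Colm owns the node after r-E with actions {h, f} — two choices.
A pure strategy fixes one action at each information set independently, so the count is the product 2 × 2 × 2 = 8.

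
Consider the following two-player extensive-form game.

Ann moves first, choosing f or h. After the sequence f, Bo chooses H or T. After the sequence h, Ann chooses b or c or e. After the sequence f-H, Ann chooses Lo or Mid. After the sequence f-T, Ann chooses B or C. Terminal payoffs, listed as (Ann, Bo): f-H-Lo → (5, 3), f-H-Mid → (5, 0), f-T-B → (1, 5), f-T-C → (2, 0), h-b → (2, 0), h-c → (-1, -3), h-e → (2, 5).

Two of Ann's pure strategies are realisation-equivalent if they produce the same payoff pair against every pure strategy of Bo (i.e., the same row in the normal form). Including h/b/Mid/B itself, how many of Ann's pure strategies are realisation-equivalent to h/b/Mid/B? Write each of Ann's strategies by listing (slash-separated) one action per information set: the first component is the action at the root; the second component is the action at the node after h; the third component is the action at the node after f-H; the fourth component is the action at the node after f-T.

Row for h/b/Mid/B (columns H, T): (2,0) (2,0).
Under h/b/Mid/B, Ann's choice at the node after f-H and at the node after f-T can never be reached regardless of what Bo does, so varying those choices leaves every outcome unchanged.
Holding the reachable choices fixed and varying the unreachable ones freely already gives 2 × 2 = 4 equivalent strategies.
No other strategy reproduces this row, so those 4 are the full class: h/b/Lo/B, h/b/Lo/C, h/b/Mid/B, h/b/Mid/C.

4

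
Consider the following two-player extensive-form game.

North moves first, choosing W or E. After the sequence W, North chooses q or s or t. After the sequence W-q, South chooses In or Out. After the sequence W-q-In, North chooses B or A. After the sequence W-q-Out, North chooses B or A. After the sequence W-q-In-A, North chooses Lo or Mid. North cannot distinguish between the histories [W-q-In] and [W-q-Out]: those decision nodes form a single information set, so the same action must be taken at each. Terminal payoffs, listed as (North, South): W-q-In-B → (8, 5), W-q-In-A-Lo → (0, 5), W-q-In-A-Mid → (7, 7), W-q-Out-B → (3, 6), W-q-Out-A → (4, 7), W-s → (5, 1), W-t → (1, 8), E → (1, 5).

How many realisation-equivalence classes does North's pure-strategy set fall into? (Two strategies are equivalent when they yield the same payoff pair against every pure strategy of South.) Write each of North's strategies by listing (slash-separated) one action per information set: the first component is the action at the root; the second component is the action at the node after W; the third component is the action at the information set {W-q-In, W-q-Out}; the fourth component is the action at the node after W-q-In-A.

6

North has 24 pure strategies: W/q/B/Lo, W/q/B/Mid, W/q/A/Lo, W/q/A/Mid, W/s/B/Lo, W/s/B/Mid, W/s/A/Lo, W/s/A/Mid, W/t/B/Lo, W/t/B/Mid, W/t/A/Lo, W/t/A/Mid, E/q/B/Lo, E/q/B/Mid, E/q/A/Lo, E/q/A/Mid, E/s/B/Lo, E/s/B/Mid, E/s/A/Lo, E/s/A/Mid, E/t/B/Lo, E/t/B/Mid, E/t/A/Lo, E/t/A/Mid. Columns: In, Out.
{W/q/B/Lo, W/q/B/Mid} → row (8,5) (3,6)
{W/q/A/Lo} → row (0,5) (4,7)
{W/q/A/Mid} → row (7,7) (4,7)
{W/s/B/Lo, W/s/B/Mid, W/s/A/Lo, W/s/A/Mid} → row (5,1) (5,1)
{W/t/B/Lo, W/t/B/Mid, W/t/A/Lo, W/t/A/Mid} → row (1,8) (1,8)
{E/q/B/Lo, E/q/B/Mid, E/q/A/Lo, E/q/A/Mid, E/s/B/Lo, E/s/B/Mid, E/s/A/Lo, E/s/A/Mid, E/t/B/Lo, E/t/B/Mid, E/t/A/Lo, E/t/A/Mid} → row (1,5) (1,5)
That's 6 distinct rows out of 24 strategies.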